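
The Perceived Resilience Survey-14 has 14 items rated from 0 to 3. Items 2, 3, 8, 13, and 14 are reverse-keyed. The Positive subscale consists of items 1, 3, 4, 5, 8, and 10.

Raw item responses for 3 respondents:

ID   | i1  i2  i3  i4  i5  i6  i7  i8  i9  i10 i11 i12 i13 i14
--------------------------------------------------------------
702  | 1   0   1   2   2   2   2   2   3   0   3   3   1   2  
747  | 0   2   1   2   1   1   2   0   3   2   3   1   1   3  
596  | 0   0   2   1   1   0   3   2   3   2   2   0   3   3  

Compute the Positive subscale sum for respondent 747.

Respondent 747 raw: 0, 2, 1, 2, 1, 1, 2, 0, 3, 2, 3, 1, 1, 3.
Positive items: 1, 3, 4, 5, 8, 10.
Reverse-coded (on a 0–3 scale, reversed = 3 − raw):
  item 1: 0
  item 3: 3 − 1 = 2
  item 4: 2
  item 5: 1
  item 8: 3 − 0 = 3
  item 10: 2
Sum = 0 + 2 + 2 + 1 + 3 + 2 = 10

10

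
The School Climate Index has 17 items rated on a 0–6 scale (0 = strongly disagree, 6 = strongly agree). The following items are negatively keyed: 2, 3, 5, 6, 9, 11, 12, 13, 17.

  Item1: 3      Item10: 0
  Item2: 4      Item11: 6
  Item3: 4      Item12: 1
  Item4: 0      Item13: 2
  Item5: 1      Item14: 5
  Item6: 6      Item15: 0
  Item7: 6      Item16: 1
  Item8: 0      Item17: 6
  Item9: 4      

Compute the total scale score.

Reversing items 2, 3, 5, 6, 9, 11, 12, 13 and 17 with 6 − raw:
Total = 3 + (6−4) + (6−4) + 0 + (6−1) + (6−6) + 6 + 0 + (6−4) + 0 + (6−6) + (6−1) + (6−2) + 5 + 0 + 1 + (6−6)
      = 3 + 2 + 2 + 0 + 5 + 0 + 6 + 0 + 2 + 0 + 0 + 5 + 4 + 5 + 0 + 1 + 0 = 35

35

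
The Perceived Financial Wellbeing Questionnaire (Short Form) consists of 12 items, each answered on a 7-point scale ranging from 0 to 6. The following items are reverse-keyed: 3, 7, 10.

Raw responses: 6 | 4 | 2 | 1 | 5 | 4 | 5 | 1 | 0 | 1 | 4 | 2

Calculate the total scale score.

Reversing items 3, 7, and 10 with 6 − raw:
Total = 6 + 4 + (6−2) + 1 + 5 + 4 + (6−5) + 1 + 0 + (6−1) + 4 + 2
      = 6 + 4 + 4 + 1 + 5 + 4 + 1 + 1 + 0 + 5 + 4 + 2 = 37

37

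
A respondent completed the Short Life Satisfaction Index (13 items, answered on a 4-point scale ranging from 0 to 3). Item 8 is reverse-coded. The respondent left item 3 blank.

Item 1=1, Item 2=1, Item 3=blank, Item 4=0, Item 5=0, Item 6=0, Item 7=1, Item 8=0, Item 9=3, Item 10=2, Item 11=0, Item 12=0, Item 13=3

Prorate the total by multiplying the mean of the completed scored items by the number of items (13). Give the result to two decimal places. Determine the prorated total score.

Reverse-coded (reverse-coded value = 3 − response):
  item 8: 3 − 0 = 3
Completed scored items (12 of 13): 1, 1, 0, 0, 0, 1, 3, 3, 2, 0, 0, 3; sum = 14.
Person mean = 14 / 12 ≈ 1.1667
Prorated total = (14 / 12) × 13 = 15.17 (to 2 dp)

15.17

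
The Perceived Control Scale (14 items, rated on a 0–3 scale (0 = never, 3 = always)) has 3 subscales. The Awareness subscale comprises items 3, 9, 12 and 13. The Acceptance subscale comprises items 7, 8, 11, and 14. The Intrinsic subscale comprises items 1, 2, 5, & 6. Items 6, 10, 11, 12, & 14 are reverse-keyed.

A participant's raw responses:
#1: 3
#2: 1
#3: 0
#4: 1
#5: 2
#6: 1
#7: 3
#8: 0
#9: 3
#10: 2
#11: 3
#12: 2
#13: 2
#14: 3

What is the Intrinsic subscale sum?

Intrinsic items: 1, 2, 5, 6.
Of these, item 6 is reverse-keyed; reversed = (0+3) − raw = 3 − raw.
  item 1: 3
  item 2: 1
  item 5: 2
  item 6: 3 − 1 = 2
Sum = 3 + 1 + 2 + 2 = 8

8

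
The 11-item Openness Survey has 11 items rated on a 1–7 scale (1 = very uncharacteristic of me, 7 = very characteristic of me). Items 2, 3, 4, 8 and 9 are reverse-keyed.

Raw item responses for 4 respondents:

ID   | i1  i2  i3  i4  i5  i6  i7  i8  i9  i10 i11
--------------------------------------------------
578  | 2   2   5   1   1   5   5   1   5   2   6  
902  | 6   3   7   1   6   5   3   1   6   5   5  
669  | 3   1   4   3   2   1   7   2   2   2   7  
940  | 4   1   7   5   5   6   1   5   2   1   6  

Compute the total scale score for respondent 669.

50

Respondent 669 raw: 3, 1, 4, 3, 2, 1, 7, 2, 2, 2, 7.
Reverse-coded (on a 1–7 scale, reversed = 8 − raw):
  item 1: 3
  item 2: 8 − 1 = 7
  item 3: 8 − 4 = 4
  item 4: 8 − 3 = 5
  item 5: 2
  item 6: 1
  item 7: 7
  item 8: 8 − 2 = 6
  item 9: 8 − 2 = 6
  item 10: 2
  item 11: 7
Sum = 3 + 7 + 4 + 5 + 2 + 1 + 7 + 6 + 6 + 2 + 7 = 50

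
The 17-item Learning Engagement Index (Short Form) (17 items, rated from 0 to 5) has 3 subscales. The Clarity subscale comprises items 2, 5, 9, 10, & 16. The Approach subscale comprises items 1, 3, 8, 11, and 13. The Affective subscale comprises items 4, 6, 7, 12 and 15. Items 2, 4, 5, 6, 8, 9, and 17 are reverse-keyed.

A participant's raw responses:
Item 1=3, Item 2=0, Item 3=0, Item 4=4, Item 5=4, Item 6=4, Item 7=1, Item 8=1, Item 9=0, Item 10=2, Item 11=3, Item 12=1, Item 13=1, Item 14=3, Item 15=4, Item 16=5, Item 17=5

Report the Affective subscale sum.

8

Affective items: 4, 6, 7, 12, 15.
Of these, items 4 & 6 are reverse-keyed; reverse-coded value = 5 − response.
  item 4: 5 − 4 = 1
  item 6: 5 − 4 = 1
  item 7: 1
  item 12: 1
  item 15: 4
Sum = 1 + 1 + 1 + 1 + 4 = 8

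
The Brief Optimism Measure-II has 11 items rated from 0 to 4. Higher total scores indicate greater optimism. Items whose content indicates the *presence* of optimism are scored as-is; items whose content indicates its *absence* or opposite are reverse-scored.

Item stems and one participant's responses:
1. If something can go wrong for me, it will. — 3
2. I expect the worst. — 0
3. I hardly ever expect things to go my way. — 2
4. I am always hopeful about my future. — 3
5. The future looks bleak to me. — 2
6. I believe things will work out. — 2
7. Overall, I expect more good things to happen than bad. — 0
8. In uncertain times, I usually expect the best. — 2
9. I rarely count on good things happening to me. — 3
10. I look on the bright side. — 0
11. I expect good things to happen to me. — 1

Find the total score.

Items 1, 2, 3, 5, 9 describe the absence/opposite of optimism → reverse-score.
on a 0–4 scale, reversed = 4 − raw.
  item 1: 4 − 3 = 1
  item 2: 4 − 0 = 4
  item 3: 4 − 2 = 2
  item 4: 3
  item 5: 4 − 2 = 2
  item 6: 2
  item 7: 0
  item 8: 2
  item 9: 4 − 3 = 1
  item 10: 0
  item 11: 1
Total = 1 + 4 + 2 + 3 + 2 + 2 + 0 + 2 + 1 + 0 + 1 = 18

18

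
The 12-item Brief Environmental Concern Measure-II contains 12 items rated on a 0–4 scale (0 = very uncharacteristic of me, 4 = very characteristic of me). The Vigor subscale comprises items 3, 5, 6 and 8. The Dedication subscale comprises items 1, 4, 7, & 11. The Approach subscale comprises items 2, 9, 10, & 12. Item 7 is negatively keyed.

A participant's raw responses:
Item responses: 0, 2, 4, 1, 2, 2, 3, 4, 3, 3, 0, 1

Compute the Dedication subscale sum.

Dedication items: 1, 4, 7, 11.
Of these, item 7 is negatively keyed; reverse-coded value = 4 − response.
  item 1: 0
  item 4: 1
  item 7: 4 − 3 = 1
  item 11: 0
Sum = 0 + 1 + 1 + 0 = 2

2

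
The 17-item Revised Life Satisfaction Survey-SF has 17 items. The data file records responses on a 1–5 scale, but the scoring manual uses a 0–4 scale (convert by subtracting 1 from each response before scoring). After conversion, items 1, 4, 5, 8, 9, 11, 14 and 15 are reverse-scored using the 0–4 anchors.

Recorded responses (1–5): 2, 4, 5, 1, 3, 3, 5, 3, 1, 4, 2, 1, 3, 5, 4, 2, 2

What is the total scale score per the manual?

39

Convert to 0–4: 1, 3, 4, 0, 2, 2, 4, 2, 0, 3, 1, 0, 2, 4, 3, 1, 1
Reverse-coded (reverse-coded value = 4 − response):
  item 1: 4 − 1 = 3
  item 4: 4 − 0 = 4
  item 5: 4 − 2 = 2
  item 8: 4 − 2 = 2
  item 9: 4 − 0 = 4
  item 11: 4 − 1 = 3
  item 14: 4 − 4 = 0
  item 15: 4 − 3 = 1
Scored: 3, 3, 4, 4, 2, 2, 4, 2, 4, 3, 3, 0, 2, 0, 1, 1, 1
Total = 39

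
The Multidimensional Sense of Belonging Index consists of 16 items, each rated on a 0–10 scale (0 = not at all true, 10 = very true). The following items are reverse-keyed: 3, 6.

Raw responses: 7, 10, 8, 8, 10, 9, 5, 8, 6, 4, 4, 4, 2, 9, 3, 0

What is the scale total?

Reversing items 3 & 6 with 10 − raw:
Total = 7 + 10 + (10−8) + 8 + 10 + (10−9) + 5 + 8 + 6 + 4 + 4 + 4 + 2 + 9 + 3 + 0
      = 7 + 10 + 2 + 8 + 10 + 1 + 5 + 8 + 6 + 4 + 4 + 4 + 2 + 9 + 3 + 0 = 83

83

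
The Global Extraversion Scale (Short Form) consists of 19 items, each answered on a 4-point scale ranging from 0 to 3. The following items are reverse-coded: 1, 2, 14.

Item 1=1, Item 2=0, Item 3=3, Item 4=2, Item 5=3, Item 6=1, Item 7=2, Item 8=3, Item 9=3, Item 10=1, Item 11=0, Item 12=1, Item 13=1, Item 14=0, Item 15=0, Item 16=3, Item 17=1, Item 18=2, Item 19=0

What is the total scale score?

34

Reversing items 1, 2, and 14 with 3 − raw:
Total = (3−1) + (3−0) + 3 + 2 + 3 + 1 + 2 + 3 + 3 + 1 + 0 + 1 + 1 + (3−0) + 0 + 3 + 1 + 2 + 0
      = 2 + 3 + 3 + 2 + 3 + 1 + 2 + 3 + 3 + 1 + 0 + 1 + 1 + 3 + 0 + 3 + 1 + 2 + 0 = 34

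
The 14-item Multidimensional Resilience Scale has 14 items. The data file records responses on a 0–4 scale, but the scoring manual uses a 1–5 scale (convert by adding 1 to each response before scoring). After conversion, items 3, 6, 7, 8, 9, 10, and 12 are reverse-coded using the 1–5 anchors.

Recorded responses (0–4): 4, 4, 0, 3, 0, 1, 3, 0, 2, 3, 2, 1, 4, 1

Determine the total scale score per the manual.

50

Convert to 1–5: 5, 5, 1, 4, 1, 2, 4, 1, 3, 4, 3, 2, 5, 2
Reverse-coded (reversed = (1+5) − raw = 6 − raw):
  item 3: 6 − 1 = 5
  item 6: 6 − 2 = 4
  item 7: 6 − 4 = 2
  item 8: 6 − 1 = 5
  item 9: 6 − 3 = 3
  item 10: 6 − 4 = 2
  item 12: 6 − 2 = 4
Scored: 5, 5, 5, 4, 1, 4, 2, 5, 3, 2, 3, 4, 5, 2
Total = 50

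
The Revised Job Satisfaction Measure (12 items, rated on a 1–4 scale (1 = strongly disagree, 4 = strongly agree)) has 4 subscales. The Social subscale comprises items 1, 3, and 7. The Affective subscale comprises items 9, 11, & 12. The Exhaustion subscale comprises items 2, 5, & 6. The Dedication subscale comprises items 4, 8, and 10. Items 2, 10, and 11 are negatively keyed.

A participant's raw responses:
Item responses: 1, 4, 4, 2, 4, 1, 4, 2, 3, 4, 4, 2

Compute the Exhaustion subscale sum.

Exhaustion items: 2, 5, 6.
Of these, item 2 is negatively keyed; on a 1–4 scale, reversed = 5 − raw.
  item 2: 5 − 4 = 1
  item 5: 4
  item 6: 1
Sum = 1 + 4 + 1 = 6

6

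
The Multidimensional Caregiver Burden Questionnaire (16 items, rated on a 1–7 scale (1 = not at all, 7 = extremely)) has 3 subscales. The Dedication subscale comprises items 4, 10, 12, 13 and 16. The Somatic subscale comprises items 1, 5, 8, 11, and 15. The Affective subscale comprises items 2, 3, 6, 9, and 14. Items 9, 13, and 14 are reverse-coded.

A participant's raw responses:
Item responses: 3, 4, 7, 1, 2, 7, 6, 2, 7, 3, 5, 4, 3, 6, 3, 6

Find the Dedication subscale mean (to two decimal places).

Dedication items: 4, 10, 12, 13, 16.
Of these, item 13 is reverse-coded; reversed = (1+7) − raw = 8 − raw.
  item 4: 1
  item 10: 3
  item 12: 4
  item 13: 8 − 3 = 5
  item 16: 6
Sum = 1 + 3 + 4 + 5 + 6 = 19
Mean = 19 / 5 = 3.80

3.80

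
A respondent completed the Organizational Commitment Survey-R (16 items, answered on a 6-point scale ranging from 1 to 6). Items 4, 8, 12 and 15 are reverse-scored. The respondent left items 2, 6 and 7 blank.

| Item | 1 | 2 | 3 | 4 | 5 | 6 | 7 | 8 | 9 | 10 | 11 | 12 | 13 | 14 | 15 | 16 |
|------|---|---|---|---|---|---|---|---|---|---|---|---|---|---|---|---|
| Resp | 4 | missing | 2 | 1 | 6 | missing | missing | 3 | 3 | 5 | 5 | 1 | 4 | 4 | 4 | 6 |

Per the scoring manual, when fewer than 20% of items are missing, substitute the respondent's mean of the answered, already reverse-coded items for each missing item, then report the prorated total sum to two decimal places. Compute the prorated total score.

Reverse-coded (on a 1–6 scale, reversed = 7 − raw):
  item 4: 7 − 1 = 6
  item 8: 7 − 3 = 4
  item 12: 7 − 1 = 6
  item 15: 7 − 4 = 3
Completed scored items (13 of 16): 4, 2, 6, 6, 4, 3, 5, 5, 6, 4, 4, 3, 6; sum = 58.
Person mean = 58 / 13 ≈ 4.4615
Prorated total = (58 / 13) × 16 = 71.38 (to 2 dp)

71.38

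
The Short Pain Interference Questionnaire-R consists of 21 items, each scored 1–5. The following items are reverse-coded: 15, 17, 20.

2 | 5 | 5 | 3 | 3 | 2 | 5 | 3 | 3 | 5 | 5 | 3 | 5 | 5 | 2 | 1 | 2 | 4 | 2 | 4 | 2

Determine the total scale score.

Raw sum = 71. Reverse-coded items: 15, 17, 20; their raw sum = 8.
Each reversal replaces raw with 6 − raw, changing the total by 6 − 2·raw per item.
Total = 71 + 3·6 − 2·8 = 71 + 18 − 16 = 73

73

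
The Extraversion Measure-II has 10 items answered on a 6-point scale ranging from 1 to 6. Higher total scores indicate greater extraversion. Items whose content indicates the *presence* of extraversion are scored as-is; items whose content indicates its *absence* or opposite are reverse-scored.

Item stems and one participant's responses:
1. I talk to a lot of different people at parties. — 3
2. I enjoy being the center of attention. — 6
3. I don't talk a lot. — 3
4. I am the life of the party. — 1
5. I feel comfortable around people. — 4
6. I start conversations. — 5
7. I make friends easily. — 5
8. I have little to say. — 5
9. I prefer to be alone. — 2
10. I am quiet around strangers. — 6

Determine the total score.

Items 3, 8, 9, 10 describe the absence/opposite of extraversion → reverse-score.
reversed = (1+6) − raw = 7 − raw.
  item 1: 3
  item 2: 6
  item 3: 7 − 3 = 4
  item 4: 1
  item 5: 4
  item 6: 5
  item 7: 5
  item 8: 7 − 5 = 2
  item 9: 7 − 2 = 5
  item 10: 7 − 6 = 1
Total = 3 + 6 + 4 + 1 + 4 + 5 + 5 + 2 + 5 + 1 = 36

36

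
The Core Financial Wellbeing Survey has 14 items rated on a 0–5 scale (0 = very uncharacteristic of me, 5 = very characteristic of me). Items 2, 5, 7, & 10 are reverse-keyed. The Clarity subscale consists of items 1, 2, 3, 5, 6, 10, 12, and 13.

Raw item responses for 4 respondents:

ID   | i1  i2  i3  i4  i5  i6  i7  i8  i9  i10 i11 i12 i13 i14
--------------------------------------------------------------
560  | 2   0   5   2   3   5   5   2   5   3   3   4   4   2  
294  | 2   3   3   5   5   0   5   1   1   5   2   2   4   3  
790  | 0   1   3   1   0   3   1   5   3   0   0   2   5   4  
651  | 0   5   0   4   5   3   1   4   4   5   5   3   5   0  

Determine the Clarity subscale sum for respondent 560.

Respondent 560 raw: 2, 0, 5, 2, 3, 5, 5, 2, 5, 3, 3, 4, 4, 2.
Clarity items: 1, 2, 3, 5, 6, 10, 12, 13.
Reverse-coded (reverse-coded value = 5 − response):
  item 1: 2
  item 2: 5 − 0 = 5
  item 3: 5
  item 5: 5 − 3 = 2
  item 6: 5
  item 10: 5 − 3 = 2
  item 12: 4
  item 13: 4
Sum = 2 + 5 + 5 + 2 + 5 + 2 + 4 + 4 = 29

29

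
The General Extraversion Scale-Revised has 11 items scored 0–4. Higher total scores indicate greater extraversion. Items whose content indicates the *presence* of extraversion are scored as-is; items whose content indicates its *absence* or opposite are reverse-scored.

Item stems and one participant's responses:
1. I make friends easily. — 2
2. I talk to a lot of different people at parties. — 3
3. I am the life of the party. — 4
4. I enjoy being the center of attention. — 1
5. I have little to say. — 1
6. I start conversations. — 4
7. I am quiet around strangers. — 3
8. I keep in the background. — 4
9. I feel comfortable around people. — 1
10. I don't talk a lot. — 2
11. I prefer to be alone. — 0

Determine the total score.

25

Items 5, 7, 8, 10, 11 describe the absence/opposite of extraversion → reverse-score.
reversed = (0+4) − raw = 4 − raw.
  item 1: 2
  item 2: 3
  item 3: 4
  item 4: 1
  item 5: 4 − 1 = 3
  item 6: 4
  item 7: 4 − 3 = 1
  item 8: 4 − 4 = 0
  item 9: 1
  item 10: 4 − 2 = 2
  item 11: 4 − 0 = 4
Total = 2 + 3 + 4 + 1 + 3 + 4 + 1 + 0 + 1 + 2 + 4 = 25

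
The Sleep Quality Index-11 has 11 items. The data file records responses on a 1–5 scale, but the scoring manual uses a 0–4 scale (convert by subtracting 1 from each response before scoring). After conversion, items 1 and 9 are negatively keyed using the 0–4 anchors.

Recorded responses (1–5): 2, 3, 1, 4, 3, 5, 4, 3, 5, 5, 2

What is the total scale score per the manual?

Convert to 0–4: 1, 2, 0, 3, 2, 4, 3, 2, 4, 4, 1
Reverse-coded (reverse-coded value = 4 − response):
  item 1: 4 − 1 = 3
  item 9: 4 − 4 = 0
Scored: 3, 2, 0, 3, 2, 4, 3, 2, 0, 4, 1
Total = 24

24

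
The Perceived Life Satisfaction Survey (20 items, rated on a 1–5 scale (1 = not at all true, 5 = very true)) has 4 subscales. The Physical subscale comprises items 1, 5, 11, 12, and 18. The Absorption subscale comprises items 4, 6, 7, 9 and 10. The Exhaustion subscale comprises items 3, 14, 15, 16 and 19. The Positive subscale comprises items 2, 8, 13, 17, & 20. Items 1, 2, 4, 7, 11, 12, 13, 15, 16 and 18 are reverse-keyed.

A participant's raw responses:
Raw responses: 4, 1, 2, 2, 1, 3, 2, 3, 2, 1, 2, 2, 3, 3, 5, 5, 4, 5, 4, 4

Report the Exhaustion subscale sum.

Exhaustion items: 3, 14, 15, 16, 19.
Of these, items 15 and 16 are reverse-keyed; reverse-coded value = 6 − response.
  item 3: 2
  item 14: 3
  item 15: 6 − 5 = 1
  item 16: 6 − 5 = 1
  item 19: 4
Sum = 2 + 3 + 1 + 1 + 4 = 11

11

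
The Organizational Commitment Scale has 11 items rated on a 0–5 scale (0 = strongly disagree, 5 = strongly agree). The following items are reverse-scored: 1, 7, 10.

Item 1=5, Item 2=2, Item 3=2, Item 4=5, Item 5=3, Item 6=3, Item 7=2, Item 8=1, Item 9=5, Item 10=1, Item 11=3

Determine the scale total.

31

Apply reverse scoring (reverse-coded value = 5 − response):
  item 1: 5 − 5 = 0
  item 7: 5 − 2 = 3
  item 10: 5 − 1 = 4
Scored responses: 0, 2, 2, 5, 3, 3, 3, 1, 5, 4, 3
Total = 0 + 2 + 2 + 5 + 3 + 3 + 3 + 1 + 5 + 4 + 3 = 31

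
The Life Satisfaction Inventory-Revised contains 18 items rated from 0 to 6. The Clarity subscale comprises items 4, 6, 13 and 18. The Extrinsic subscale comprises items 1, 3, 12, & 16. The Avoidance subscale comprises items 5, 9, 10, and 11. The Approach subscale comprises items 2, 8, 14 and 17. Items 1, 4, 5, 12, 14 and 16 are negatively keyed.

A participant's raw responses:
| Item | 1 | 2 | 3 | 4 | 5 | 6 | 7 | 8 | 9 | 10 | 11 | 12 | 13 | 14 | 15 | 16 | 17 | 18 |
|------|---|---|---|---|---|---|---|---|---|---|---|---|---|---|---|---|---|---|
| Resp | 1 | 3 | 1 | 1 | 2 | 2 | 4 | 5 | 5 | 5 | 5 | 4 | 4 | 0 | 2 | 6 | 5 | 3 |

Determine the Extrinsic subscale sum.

8

Extrinsic items: 1, 3, 12, 16.
Of these, items 1, 12 and 16 are negatively keyed; on a 0–6 scale, reversed = 6 − raw.
  item 1: 6 − 1 = 5
  item 3: 1
  item 12: 6 − 4 = 2
  item 16: 6 − 6 = 0
Sum = 5 + 1 + 2 + 0 = 8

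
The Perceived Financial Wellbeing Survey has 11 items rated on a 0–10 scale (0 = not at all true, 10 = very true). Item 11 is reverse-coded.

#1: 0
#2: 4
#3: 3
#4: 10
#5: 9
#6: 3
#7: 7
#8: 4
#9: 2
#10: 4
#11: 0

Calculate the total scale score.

Raw sum = 46. Reverse-coded items: 11; their raw sum = 0.
Each reversal replaces raw with 10 − raw, changing the total by 10 − 2·raw per item.
Total = 46 + 1·10 − 2·0 = 46 + 10 − 0 = 56

56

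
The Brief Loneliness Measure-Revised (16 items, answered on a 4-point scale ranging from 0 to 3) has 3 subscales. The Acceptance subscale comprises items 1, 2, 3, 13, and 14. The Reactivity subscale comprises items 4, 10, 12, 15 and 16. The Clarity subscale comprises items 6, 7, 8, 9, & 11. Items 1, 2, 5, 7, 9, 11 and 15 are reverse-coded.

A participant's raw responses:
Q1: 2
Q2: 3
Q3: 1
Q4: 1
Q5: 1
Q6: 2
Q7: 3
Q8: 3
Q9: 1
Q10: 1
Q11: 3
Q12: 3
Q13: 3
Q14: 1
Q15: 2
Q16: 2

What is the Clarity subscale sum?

Clarity items: 6, 7, 8, 9, 11.
Of these, items 7, 9, and 11 are reverse-coded; reverse-coded value = 3 − response.
  item 6: 2
  item 7: 3 − 3 = 0
  item 8: 3
  item 9: 3 − 1 = 2
  item 11: 3 − 3 = 0
Sum = 2 + 0 + 3 + 2 + 0 = 7

7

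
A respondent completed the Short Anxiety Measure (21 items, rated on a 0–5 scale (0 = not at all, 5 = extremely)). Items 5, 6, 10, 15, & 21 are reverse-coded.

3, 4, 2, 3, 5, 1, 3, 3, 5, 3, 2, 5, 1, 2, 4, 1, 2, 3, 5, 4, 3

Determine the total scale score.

57

Raw sum = 64. Reverse-coded items: 5, 6, 10, 15, 21; their raw sum = 16.
Each reversal replaces raw with 5 − raw, changing the total by 5 − 2·raw per item.
Total = 64 + 5·5 − 2·16 = 64 + 25 − 32 = 57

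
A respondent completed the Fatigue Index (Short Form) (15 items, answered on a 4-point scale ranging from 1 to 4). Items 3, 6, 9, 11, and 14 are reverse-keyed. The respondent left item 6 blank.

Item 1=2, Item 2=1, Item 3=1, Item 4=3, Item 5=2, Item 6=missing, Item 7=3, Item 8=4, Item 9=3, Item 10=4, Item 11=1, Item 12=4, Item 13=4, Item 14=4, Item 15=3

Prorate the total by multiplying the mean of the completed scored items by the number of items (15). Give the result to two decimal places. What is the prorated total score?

Reverse-coded (reversed = (1+4) − raw = 5 − raw):
  item 3: 5 − 1 = 4
  item 9: 5 − 3 = 2
  item 11: 5 − 1 = 4
  item 14: 5 − 4 = 1
Completed scored items (14 of 15): 2, 1, 4, 3, 2, 3, 4, 2, 4, 4, 4, 4, 1, 3; sum = 41.
Person mean = 41 / 14 ≈ 2.9286
Prorated total = (41 / 14) × 15 = 43.93 (to 2 dp)

43.93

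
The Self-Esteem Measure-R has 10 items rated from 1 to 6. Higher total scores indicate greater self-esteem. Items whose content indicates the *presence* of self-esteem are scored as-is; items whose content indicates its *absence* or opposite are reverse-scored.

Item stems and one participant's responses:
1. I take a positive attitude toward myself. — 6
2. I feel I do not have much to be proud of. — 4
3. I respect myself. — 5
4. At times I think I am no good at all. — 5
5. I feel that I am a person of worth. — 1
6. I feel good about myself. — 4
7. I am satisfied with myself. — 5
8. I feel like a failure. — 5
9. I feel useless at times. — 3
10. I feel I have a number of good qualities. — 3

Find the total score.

35

Items 2, 4, 8, 9 describe the absence/opposite of self-esteem → reverse-score.
reverse-coded value = 7 − response.
  item 1: 6
  item 2: 7 − 4 = 3
  item 3: 5
  item 4: 7 − 5 = 2
  item 5: 1
  item 6: 4
  item 7: 5
  item 8: 7 − 5 = 2
  item 9: 7 − 3 = 4
  item 10: 3
Total = 6 + 3 + 5 + 2 + 1 + 4 + 5 + 2 + 4 + 3 = 35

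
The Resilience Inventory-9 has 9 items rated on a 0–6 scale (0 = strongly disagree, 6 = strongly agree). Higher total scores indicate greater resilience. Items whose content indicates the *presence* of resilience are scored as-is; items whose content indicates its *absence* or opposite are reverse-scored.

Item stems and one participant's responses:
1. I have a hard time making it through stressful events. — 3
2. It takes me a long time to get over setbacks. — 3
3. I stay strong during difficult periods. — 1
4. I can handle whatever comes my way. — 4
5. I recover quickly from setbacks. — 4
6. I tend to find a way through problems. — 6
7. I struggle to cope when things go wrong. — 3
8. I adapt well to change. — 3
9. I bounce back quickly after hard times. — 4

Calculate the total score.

Items 1, 2, 7 describe the absence/opposite of resilience → reverse-score.
reversed = (0+6) − raw = 6 − raw.
  item 1: 6 − 3 = 3
  item 2: 6 − 3 = 3
  item 3: 1
  item 4: 4
  item 5: 4
  item 6: 6
  item 7: 6 − 3 = 3
  item 8: 3
  item 9: 4
Total = 3 + 3 + 1 + 4 + 4 + 6 + 3 + 3 + 4 = 31

31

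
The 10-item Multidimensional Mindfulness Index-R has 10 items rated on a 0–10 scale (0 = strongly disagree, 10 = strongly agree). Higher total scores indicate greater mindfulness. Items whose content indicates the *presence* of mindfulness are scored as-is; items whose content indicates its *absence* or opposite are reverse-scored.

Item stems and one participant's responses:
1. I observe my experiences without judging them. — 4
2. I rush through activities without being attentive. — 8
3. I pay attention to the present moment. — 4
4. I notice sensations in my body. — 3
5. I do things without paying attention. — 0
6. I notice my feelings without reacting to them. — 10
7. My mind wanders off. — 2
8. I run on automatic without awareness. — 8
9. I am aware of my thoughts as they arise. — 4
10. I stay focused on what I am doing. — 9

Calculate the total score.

Items 2, 5, 7, 8 describe the absence/opposite of mindfulness → reverse-score.
reversed = (0+10) − raw = 10 − raw.
  item 1: 4
  item 2: 10 − 8 = 2
  item 3: 4
  item 4: 3
  item 5: 10 − 0 = 10
  item 6: 10
  item 7: 10 − 2 = 8
  item 8: 10 − 8 = 2
  item 9: 4
  item 10: 9
Total = 4 + 2 + 4 + 3 + 10 + 10 + 8 + 2 + 4 + 9 = 56

56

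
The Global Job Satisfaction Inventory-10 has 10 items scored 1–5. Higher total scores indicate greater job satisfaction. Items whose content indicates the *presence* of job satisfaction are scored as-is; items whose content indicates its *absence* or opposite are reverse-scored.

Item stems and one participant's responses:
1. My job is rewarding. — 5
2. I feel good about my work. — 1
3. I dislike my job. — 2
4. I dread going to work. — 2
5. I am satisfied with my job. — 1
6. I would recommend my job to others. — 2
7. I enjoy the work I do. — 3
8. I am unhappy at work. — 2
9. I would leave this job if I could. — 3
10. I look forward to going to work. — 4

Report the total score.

Items 3, 4, 8, 9 describe the absence/opposite of job satisfaction → reverse-score.
on a 1–5 scale, reversed = 6 − raw.
  item 1: 5
  item 2: 1
  item 3: 6 − 2 = 4
  item 4: 6 − 2 = 4
  item 5: 1
  item 6: 2
  item 7: 3
  item 8: 6 − 2 = 4
  item 9: 6 − 3 = 3
  item 10: 4
Total = 5 + 1 + 4 + 4 + 1 + 2 + 3 + 4 + 3 + 4 = 31

31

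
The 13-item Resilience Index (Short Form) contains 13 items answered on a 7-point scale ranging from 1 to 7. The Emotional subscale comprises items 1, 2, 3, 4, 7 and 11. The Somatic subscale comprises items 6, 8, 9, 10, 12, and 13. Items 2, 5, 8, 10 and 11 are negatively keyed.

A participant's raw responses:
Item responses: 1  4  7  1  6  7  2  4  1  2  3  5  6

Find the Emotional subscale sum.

Emotional items: 1, 2, 3, 4, 7, 11.
Of these, items 2 & 11 are negatively keyed; reverse-coded value = 8 − response.
  item 1: 1
  item 2: 8 − 4 = 4
  item 3: 7
  item 4: 1
  item 7: 2
  item 11: 8 − 3 = 5
Sum = 1 + 4 + 7 + 1 + 2 + 5 = 20

20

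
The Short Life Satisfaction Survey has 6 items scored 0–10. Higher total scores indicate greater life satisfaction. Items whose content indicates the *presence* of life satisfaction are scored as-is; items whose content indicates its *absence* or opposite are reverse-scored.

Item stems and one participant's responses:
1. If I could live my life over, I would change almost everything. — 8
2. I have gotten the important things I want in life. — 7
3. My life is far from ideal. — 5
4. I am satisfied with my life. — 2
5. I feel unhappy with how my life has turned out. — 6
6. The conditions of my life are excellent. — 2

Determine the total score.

Items 1, 3, 5 describe the absence/opposite of life satisfaction → reverse-score.
reversed = (0+10) − raw = 10 − raw.
  item 1: 10 − 8 = 2
  item 2: 7
  item 3: 10 − 5 = 5
  item 4: 2
  item 5: 10 − 6 = 4
  item 6: 2
Total = 2 + 7 + 5 + 2 + 4 + 2 = 22

22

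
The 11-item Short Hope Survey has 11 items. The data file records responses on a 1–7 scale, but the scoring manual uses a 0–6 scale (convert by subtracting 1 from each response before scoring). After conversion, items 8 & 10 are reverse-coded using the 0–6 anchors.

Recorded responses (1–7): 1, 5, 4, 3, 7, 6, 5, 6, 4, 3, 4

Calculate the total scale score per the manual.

Convert to 0–6: 0, 4, 3, 2, 6, 5, 4, 5, 3, 2, 3
Reverse-coded (reverse-coded value = 6 − response):
  item 8: 6 − 5 = 1
  item 10: 6 − 2 = 4
Scored: 0, 4, 3, 2, 6, 5, 4, 1, 3, 4, 3
Total = 35

35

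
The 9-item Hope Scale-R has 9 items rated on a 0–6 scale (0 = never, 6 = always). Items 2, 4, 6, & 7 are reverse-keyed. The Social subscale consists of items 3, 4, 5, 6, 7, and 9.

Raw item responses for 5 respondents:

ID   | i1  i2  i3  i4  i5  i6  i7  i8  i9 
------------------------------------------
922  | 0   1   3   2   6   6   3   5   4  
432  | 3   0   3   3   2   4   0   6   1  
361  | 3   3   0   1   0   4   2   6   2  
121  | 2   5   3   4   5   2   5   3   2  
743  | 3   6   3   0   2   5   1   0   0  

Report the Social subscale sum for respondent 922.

20

Respondent 922 raw: 0, 1, 3, 2, 6, 6, 3, 5, 4.
Social items: 3, 4, 5, 6, 7, 9.
Reverse-coded (on a 0–6 scale, reversed = 6 − raw):
  item 3: 3
  item 4: 6 − 2 = 4
  item 5: 6
  item 6: 6 − 6 = 0
  item 7: 6 − 3 = 3
  item 9: 4
Sum = 3 + 4 + 6 + 0 + 3 + 4 = 20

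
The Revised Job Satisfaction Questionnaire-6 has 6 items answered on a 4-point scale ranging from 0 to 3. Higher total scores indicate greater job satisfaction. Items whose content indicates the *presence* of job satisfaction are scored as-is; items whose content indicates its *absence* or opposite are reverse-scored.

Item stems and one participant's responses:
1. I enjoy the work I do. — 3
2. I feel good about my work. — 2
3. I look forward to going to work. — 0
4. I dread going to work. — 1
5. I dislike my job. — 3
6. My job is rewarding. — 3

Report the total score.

Items 4, 5 describe the absence/opposite of job satisfaction → reverse-score.
reverse-coded value = 3 − response.
  item 1: 3
  item 2: 2
  item 3: 0
  item 4: 3 − 1 = 2
  item 5: 3 − 3 = 0
  item 6: 3
Total = 3 + 2 + 0 + 2 + 0 + 3 = 10

10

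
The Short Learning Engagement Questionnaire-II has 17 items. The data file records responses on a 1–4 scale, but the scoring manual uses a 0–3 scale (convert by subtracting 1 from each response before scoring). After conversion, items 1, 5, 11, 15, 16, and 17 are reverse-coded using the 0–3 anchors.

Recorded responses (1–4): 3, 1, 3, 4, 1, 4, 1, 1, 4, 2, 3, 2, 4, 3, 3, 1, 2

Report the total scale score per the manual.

29

Convert to 0–3: 2, 0, 2, 3, 0, 3, 0, 0, 3, 1, 2, 1, 3, 2, 2, 0, 1
Reverse-coded (reversed = (0+3) − raw = 3 − raw):
  item 1: 3 − 2 = 1
  item 5: 3 − 0 = 3
  item 11: 3 − 2 = 1
  item 15: 3 − 2 = 1
  item 16: 3 − 0 = 3
  item 17: 3 − 1 = 2
Scored: 1, 0, 2, 3, 3, 3, 0, 0, 3, 1, 1, 1, 3, 2, 1, 3, 2
Total = 29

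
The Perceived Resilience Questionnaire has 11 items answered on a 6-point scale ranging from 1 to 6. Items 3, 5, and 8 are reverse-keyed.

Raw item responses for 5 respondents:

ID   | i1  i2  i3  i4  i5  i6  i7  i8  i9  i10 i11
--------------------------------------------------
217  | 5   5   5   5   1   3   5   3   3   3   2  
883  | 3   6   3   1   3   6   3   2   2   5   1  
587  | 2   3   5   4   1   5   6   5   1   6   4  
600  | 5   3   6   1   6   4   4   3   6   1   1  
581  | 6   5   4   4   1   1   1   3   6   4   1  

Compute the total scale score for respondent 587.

Respondent 587 raw: 2, 3, 5, 4, 1, 5, 6, 5, 1, 6, 4.
Reverse-coded (reverse-coded value = 7 − response):
  item 1: 2
  item 2: 3
  item 3: 7 − 5 = 2
  item 4: 4
  item 5: 7 − 1 = 6
  item 6: 5
  item 7: 6
  item 8: 7 − 5 = 2
  item 9: 1
  item 10: 6
  item 11: 4
Sum = 2 + 3 + 2 + 4 + 6 + 5 + 6 + 2 + 1 + 6 + 4 = 41

41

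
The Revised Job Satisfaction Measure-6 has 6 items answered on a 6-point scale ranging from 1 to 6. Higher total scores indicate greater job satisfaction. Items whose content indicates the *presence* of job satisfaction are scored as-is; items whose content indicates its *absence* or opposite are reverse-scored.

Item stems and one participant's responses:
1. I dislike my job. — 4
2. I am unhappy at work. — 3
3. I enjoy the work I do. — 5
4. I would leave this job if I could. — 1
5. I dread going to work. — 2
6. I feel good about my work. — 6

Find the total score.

Items 1, 2, 4, 5 describe the absence/opposite of job satisfaction → reverse-score.
reversed = (1+6) − raw = 7 − raw.
  item 1: 7 − 4 = 3
  item 2: 7 − 3 = 4
  item 3: 5
  item 4: 7 − 1 = 6
  item 5: 7 − 2 = 5
  item 6: 6
Total = 3 + 4 + 5 + 6 + 5 + 6 = 29

29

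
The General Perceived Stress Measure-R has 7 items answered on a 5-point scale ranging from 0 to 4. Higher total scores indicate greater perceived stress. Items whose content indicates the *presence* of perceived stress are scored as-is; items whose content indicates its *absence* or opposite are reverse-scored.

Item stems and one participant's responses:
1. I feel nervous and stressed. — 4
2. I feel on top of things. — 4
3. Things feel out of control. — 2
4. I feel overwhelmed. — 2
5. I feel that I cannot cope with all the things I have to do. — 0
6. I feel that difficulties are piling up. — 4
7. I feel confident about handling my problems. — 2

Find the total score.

14

Items 2, 7 describe the absence/opposite of perceived stress → reverse-score.
on a 0–4 scale, reversed = 4 − raw.
  item 1: 4
  item 2: 4 − 4 = 0
  item 3: 2
  item 4: 2
  item 5: 0
  item 6: 4
  item 7: 4 − 2 = 2
Total = 4 + 0 + 2 + 2 + 0 + 4 + 2 = 14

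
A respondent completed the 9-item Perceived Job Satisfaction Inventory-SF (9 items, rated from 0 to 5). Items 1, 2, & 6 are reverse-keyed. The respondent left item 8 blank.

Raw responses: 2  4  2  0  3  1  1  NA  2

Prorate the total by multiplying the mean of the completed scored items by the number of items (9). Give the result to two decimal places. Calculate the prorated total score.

18.00

Reverse-coded (on a 0–5 scale, reversed = 5 − raw):
  item 1: 5 − 2 = 3
  item 2: 5 − 4 = 1
  item 6: 5 − 1 = 4
Completed scored items (8 of 9): 3, 1, 2, 0, 3, 4, 1, 2; sum = 16.
Person mean = 16 / 8 ≈ 2.0000
Prorated total = (16 / 8) × 9 = 18.00 (to 2 dp)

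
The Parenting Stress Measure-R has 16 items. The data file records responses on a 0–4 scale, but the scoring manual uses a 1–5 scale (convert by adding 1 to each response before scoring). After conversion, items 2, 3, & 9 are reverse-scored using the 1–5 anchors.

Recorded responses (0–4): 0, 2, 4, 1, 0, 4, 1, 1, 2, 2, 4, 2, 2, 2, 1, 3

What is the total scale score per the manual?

Convert to 1–5: 1, 3, 5, 2, 1, 5, 2, 2, 3, 3, 5, 3, 3, 3, 2, 4
Reverse-coded (reverse-coded value = 6 − response):
  item 2: 6 − 3 = 3
  item 3: 6 − 5 = 1
  item 9: 6 − 3 = 3
Scored: 1, 3, 1, 2, 1, 5, 2, 2, 3, 3, 5, 3, 3, 3, 2, 4
Total = 43

43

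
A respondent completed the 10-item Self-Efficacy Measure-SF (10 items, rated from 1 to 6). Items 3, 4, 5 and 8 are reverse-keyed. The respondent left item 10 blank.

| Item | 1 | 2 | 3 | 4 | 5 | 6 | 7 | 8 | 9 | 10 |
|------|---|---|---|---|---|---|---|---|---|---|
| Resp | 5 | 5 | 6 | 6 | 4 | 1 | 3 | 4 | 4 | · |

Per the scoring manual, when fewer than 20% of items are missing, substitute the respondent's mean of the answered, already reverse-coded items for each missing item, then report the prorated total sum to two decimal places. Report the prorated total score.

28.89

Reverse-coded (reversed = (1+6) − raw = 7 − raw):
  item 3: 7 − 6 = 1
  item 4: 7 − 6 = 1
  item 5: 7 − 4 = 3
  item 8: 7 − 4 = 3
Completed scored items (9 of 10): 5, 5, 1, 1, 3, 1, 3, 3, 4; sum = 26.
Person mean = 26 / 9 ≈ 2.8889
Prorated total = (26 / 9) × 10 = 28.89 (to 2 dp)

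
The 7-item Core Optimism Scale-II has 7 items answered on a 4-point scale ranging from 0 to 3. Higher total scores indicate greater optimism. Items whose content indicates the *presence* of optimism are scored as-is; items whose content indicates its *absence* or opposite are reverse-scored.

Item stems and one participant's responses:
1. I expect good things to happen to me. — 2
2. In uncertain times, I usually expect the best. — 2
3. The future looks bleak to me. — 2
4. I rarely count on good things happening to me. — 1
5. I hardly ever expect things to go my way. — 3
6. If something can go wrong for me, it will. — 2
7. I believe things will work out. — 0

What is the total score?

Items 3, 4, 5, 6 describe the absence/opposite of optimism → reverse-score.
reverse-coded value = 3 − response.
  item 1: 2
  item 2: 2
  item 3: 3 − 2 = 1
  item 4: 3 − 1 = 2
  item 5: 3 − 3 = 0
  item 6: 3 − 2 = 1
  item 7: 0
Total = 2 + 2 + 1 + 2 + 0 + 1 + 0 = 8

8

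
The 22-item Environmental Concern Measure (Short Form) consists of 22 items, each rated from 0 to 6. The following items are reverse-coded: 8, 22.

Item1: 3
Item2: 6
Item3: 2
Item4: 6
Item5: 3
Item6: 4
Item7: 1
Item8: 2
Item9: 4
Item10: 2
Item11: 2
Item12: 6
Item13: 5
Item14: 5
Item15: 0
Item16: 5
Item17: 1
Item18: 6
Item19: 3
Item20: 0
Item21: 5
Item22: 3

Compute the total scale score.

76

Reverse-coded items use 6 − raw:
  item 8: 6 − 2 = 4
  item 22: 6 − 3 = 3
Scored responses: 3, 6, 2, 6, 3, 4, 1, 4, 4, 2, 2, 6, 5, 5, 0, 5, 1, 6, 3, 0, 5, 3
Total = 3 + 6 + 2 + 6 + 3 + 4 + 1 + 4 + 4 + 2 + 2 + 6 + 5 + 5 + 0 + 5 + 1 + 6 + 3 + 0 + 5 + 3 = 76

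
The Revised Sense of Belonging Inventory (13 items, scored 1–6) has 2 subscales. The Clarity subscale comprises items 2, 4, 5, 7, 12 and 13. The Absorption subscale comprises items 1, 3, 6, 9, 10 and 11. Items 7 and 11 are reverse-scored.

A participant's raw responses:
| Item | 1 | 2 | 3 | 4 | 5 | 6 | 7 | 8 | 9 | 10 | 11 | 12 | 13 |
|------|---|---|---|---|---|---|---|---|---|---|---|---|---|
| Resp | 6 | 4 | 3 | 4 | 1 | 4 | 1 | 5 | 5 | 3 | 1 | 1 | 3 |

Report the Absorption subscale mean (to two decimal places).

Absorption items: 1, 3, 6, 9, 10, 11.
Of these, item 11 is reverse-scored; reverse-coded value = 7 − response.
  item 1: 6
  item 3: 3
  item 6: 4
  item 9: 5
  item 10: 3
  item 11: 7 − 1 = 6
Sum = 6 + 3 + 4 + 5 + 3 + 6 = 27
Mean = 27 / 6 = 4.50

4.50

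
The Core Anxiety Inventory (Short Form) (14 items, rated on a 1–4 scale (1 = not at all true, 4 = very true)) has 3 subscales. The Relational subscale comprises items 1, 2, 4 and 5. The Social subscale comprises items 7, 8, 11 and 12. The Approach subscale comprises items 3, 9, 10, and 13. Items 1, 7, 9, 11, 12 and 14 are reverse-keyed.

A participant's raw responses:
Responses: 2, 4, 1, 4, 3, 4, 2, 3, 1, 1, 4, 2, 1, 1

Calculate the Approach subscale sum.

7

Approach items: 3, 9, 10, 13.
Of these, item 9 is reverse-keyed; reversed = (1+4) − raw = 5 − raw.
  item 3: 1
  item 9: 5 − 1 = 4
  item 10: 1
  item 13: 1
Sum = 1 + 4 + 1 + 1 = 7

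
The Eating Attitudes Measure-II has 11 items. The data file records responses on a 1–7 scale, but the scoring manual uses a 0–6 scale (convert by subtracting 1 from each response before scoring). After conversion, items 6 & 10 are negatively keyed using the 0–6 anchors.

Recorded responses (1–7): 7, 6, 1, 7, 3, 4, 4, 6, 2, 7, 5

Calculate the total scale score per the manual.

Convert to 0–6: 6, 5, 0, 6, 2, 3, 3, 5, 1, 6, 4
Reverse-coded (reverse-coded value = 6 − response):
  item 6: 6 − 3 = 3
  item 10: 6 − 6 = 0
Scored: 6, 5, 0, 6, 2, 3, 3, 5, 1, 0, 4
Total = 35

35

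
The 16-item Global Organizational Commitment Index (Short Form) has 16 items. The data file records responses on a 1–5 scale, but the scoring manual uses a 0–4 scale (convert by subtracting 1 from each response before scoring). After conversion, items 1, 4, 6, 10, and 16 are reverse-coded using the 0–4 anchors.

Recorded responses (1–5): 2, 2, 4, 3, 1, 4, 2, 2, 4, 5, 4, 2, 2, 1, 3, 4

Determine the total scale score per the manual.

23

Convert to 0–4: 1, 1, 3, 2, 0, 3, 1, 1, 3, 4, 3, 1, 1, 0, 2, 3
Reverse-coded (on a 0–4 scale, reversed = 4 − raw):
  item 1: 4 − 1 = 3
  item 4: 4 − 2 = 2
  item 6: 4 − 3 = 1
  item 10: 4 − 4 = 0
  item 16: 4 − 3 = 1
Scored: 3, 1, 3, 2, 0, 1, 1, 1, 3, 0, 3, 1, 1, 0, 2, 1
Total = 23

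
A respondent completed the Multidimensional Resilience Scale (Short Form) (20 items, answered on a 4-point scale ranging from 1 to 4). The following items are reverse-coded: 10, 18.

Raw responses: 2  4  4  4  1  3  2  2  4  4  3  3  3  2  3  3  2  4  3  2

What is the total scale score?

Raw sum = 58. Reverse-coded items: 10, 18; their raw sum = 8.
Each reversal replaces raw with 5 − raw, changing the total by 5 − 2·raw per item.
Total = 58 + 2·5 − 2·8 = 58 + 10 − 16 = 52

52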